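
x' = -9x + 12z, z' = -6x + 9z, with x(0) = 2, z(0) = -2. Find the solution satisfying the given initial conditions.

x(t) = -6e^(3t) + 8e^(-3t), z(t) = -6e^(3t) + 4e^(-3t)

Coefficient matrix A = [[-9, 12], [-6, 9]].
Characteristic polynomial det(A - λI) = λ^2 - 9 = 0.
Eigenvalues λ = -3, 3.
For λ=-3: (A-λI) row 1 is [-6, 12], so an eigenvector is (-2, -1).
For λ=3: (A-λI) row 1 is [-12, 12], so an eigenvector is (-1, -1).
General solution: c_1e^(-3t)(-2,-1) + c_2e^(3t)(-1,-1).
Applying x(0)=2, z(0)=-2 gives c_1=-4, c_2=6.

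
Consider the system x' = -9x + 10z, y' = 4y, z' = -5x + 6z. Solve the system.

Coefficient matrix A = [[-9, 0, 10], [0, 4, 0], [-5, 0, 6]].
det(A - λI) = 0 gives eigenvalues λ = 1, 4, -4.
For λ=1: eigenvector (-1,0,-1).
For λ=4: eigenvector (0,1,0).
For λ=-4: eigenvector (2,0,1).
General solution: c_1e^(t)(-1,0,-1) + c_2e^(4t)(0,1,0) + c_3e^(-4t)(2,0,1).

x(t) = -c_1e^(t) + 2c_3e^(-4t), y(t) = c_2e^(4t), z(t) = -c_1e^(t) + c_3e^(-4t)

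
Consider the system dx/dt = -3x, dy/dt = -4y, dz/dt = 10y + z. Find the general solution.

x(t) = K_2e^(-3t), y(t) = K_1e^(-4t), z(t) = -2K_1e^(-4t) + K_3e^(t)

Coefficient matrix A = [[-3, 0, 0], [0, -4, 0], [0, 10, 1]].
det(A - λI) = 0 gives eigenvalues λ = -4, -3, 1.
For λ=-4: eigenvector (0,1,-2).
For λ=-3: eigenvector (1,0,0).
For λ=1: eigenvector (0,0,1).
General solution: K_1e^(-4t)(0,1,-2) + K_2e^(-3t)(1,0,0) + K_3e^(t)(0,0,1).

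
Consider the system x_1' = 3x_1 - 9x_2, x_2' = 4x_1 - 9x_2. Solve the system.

x_1(t) = 3K_1e^(-3t) + 3K_2te^(-3t) - K_2e^(-3t), x_2(t) = 2K_1e^(-3t) + 2K_2te^(-3t) - K_2e^(-3t)

Coefficient matrix A = [[3, -9], [4, -9]].
Characteristic polynomial det(A - λI) = λ^2 + 6λ + 9 = 0.
Single eigenvalue λ = -3 with algebraic multiplicity 2.
Eigenvector v = (3,2); generalized eigenvector w with (A-λI)w=v is (-1,-1).
General solution: e^(-3t)[K_1·v + K_2·(t·v + w)].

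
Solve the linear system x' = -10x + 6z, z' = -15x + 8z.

x(t) = -c_1e^(-t)sin(3t) - c_1e^(-t)cos(3t) - c_2e^(-t)sin(3t) + c_2e^(-t)cos(3t), z(t) = -c_1e^(-t)sin(3t) - 2c_1e^(-t)cos(3t) - 2c_2e^(-t)sin(3t) + c_2e^(-t)cos(3t)

Coefficient matrix A = [[-10, 6], [-15, 8]].
Characteristic polynomial det(A - λI) = λ^2 + 2λ + 10 = 0.
Eigenvalues λ = -1 ± 3i (complex conjugate pair).
For λ=-1+3i: an eigenvector is (-1,-2) - i(-1,-1) = (-1 + i, -2 + i).
A real fundamental pair from Re and Im of e^((-1+3i)t)v: X_1 = e^(-t)(cos(3t)·(-1,-2) + sin(3t)·(-1,-1)), X_2 = e^(-t)(sin(3t)·(-1,-2) - cos(3t)·(-1,-1)).
General solution: c_1X_1 + c_2X_2.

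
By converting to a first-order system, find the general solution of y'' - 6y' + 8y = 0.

Let x_1 = y, x_2 = y'. Then x_1' = x_2 and x_2' = -8x_1 + 6x_2.
A = [[0,1],[-8,6]]; det(A-λI) = λ^2 - 6λ + 8.
Eigenvalues λ = 4, 2 with eigenvectors (1,4), (1,2).

y(t) = K_1e^(4t) + K_2e^(2t)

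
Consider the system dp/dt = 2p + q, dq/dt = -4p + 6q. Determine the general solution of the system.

Coefficient matrix A = [[2, 1], [-4, 6]].
Characteristic polynomial det(A - λI) = λ^2 - 8λ + 16 = 0.
Single eigenvalue λ = 4 with algebraic multiplicity 2.
Eigenvector v = (1,2); generalized eigenvector w with (A-λI)w=v is (1,3).
General solution: e^(4t)[C_1·v + C_2·(t·v + w)].

p(t) = C_1e^(4t) + C_2te^(4t) + C_2e^(4t), q(t) = 2C_1e^(4t) + 2C_2te^(4t) + 3C_2e^(4t)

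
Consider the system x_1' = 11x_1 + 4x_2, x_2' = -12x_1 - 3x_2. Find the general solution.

x_1(t) = 2C_1e^(5t) - C_2e^(3t), x_2(t) = -3C_1e^(5t) + 2C_2e^(3t)

Coefficient matrix A = [[11, 4], [-12, -3]].
Characteristic polynomial det(A - λI) = λ^2 - 8λ + 15 = 0.
Eigenvalues λ = 5, 3.
For λ=5: (A-λI) row 1 is [6, 4], so an eigenvector is (2, -3).
For λ=3: (A-λI) row 1 is [8, 4], so an eigenvector is (-1, 2).
General solution: C_1e^(5t)(2,-3) + C_2e^(3t)(-1,2).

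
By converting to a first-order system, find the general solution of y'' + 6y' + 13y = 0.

Let x_1 = y, x_2 = y'. Then x_1' = x_2 and x_2' = -13x_1 - 6x_2.
A = [[0,1],[-13,-6]]; det(A-λI) = λ^2 + 6λ + 13.
Eigenvalues λ = -3 ± 2i.

y(t) = K_1e^(-3t)cos(2t) + K_2e^(-3t)sin(2t)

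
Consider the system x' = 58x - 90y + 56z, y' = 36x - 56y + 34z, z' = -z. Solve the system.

Coefficient matrix A = [[58, -90, 56], [36, -56, 34], [0, 0, -1]].
det(A - λI) = 0 gives eigenvalues λ = 4, -1, -2.
For λ=4: eigenvector (-5,-3,0).
For λ=-1: eigenvector (-4,-2,1).
For λ=-2: eigenvector (-3,-2,0).
General solution: K_1e^(4t)(-5,-3,0) + K_2e^(-t)(-4,-2,1) + K_3e^(-2t)(-3,-2,0).

x(t) = -5K_1e^(4t) - 4K_2e^(-t) - 3K_3e^(-2t), y(t) = -3K_1e^(4t) - 2K_2e^(-t) - 2K_3e^(-2t), z(t) = K_2e^(-t)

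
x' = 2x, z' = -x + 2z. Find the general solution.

Coefficient matrix A = [[2, 0], [-1, 2]].
Characteristic polynomial det(A - λI) = λ^2 - 4λ + 4 = 0.
Single eigenvalue λ = 2 with algebraic multiplicity 2.
Eigenvector v = (0,-1); generalized eigenvector w with (A-λI)w=v is (1,-2).
General solution: e^(2t)[K_1·v + K_2·(t·v + w)].

x(t) = K_2e^(2t), z(t) = -K_1e^(2t) - K_2te^(2t) - 2K_2e^(2t)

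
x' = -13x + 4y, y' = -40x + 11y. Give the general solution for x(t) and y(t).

x(t) = -C_1e^(-t)cos(4t) - C_2e^(-t)sin(4t), y(t) = C_1e^(-t)sin(4t) - 3C_1e^(-t)cos(4t) - 3C_2e^(-t)sin(4t) - C_2e^(-t)cos(4t)

Coefficient matrix A = [[-13, 4], [-40, 11]].
Characteristic polynomial det(A - λI) = λ^2 + 2λ + 17 = 0.
Eigenvalues λ = -1 ± 4i (complex conjugate pair).
For λ=-1+4i: an eigenvector is (-1,-3) - i(0,1) = (-1, -3 - i).
A real fundamental pair from Re and Im of e^((-1+4i)t)v: X_1 = e^(-t)(cos(4t)·(-1,-3) + sin(4t)·(0,1)), X_2 = e^(-t)(sin(4t)·(-1,-3) - cos(4t)·(0,1)).
General solution: C_1X_1 + C_2X_2.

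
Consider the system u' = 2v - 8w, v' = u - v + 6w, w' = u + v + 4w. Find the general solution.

Coefficient matrix A = [[0, 2, -8], [1, -1, 6], [1, 1, 4]].
det(A - λI) = 0 gives eigenvalues λ = 2, 3, -2.
For λ=2: eigenvector (3,-1,-1).
For λ=3: eigenvector (2,-1,-1).
For λ=-2: eigenvector (1,-1,0).
General solution: c_1e^(2t)(3,-1,-1) + c_2e^(3t)(2,-1,-1) + c_3e^(-2t)(1,-1,0).

u(t) = 3c_1e^(2t) + 2c_2e^(3t) + c_3e^(-2t), v(t) = -c_1e^(2t) - c_2e^(3t) - c_3e^(-2t), w(t) = -c_1e^(2t) - c_2e^(3t)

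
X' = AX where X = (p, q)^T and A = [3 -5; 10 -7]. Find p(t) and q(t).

p(t) = -K_1e^(-2t)sin(5t) + K_2e^(-2t)cos(5t), q(t) = -K_1e^(-2t)sin(5t) + K_1e^(-2t)cos(5t) + K_2e^(-2t)sin(5t) + K_2e^(-2t)cos(5t)

Coefficient matrix A = [[3, -5], [10, -7]].
Characteristic polynomial det(A - λI) = λ^2 + 4λ + 29 = 0.
Eigenvalues λ = -2 ± 5i (complex conjugate pair).
For λ=-2+5i: an eigenvector is (0,1) - i(-1,-1) = (0 + i, 1 + i).
A real fundamental pair from Re and Im of e^((-2+5i)t)v: X_1 = e^(-2t)(cos(5t)·(0,1) + sin(5t)·(-1,-1)), X_2 = e^(-2t)(sin(5t)·(0,1) - cos(5t)·(-1,-1)).
General solution: K_1X_1 + K_2X_2.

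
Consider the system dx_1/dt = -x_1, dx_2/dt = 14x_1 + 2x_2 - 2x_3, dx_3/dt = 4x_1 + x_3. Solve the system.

Coefficient matrix A = [[-1, 0, 0], [14, 2, -2], [4, 0, 1]].
det(A - λI) = 0 gives eigenvalues λ = -1, 2, 1.
For λ=-1: eigenvector (1,-6,-2).
For λ=2: eigenvector (0,1,0).
For λ=1: eigenvector (0,2,1).
General solution: C_1e^(-t)(1,-6,-2) + C_2e^(2t)(0,1,0) + C_3e^(t)(0,2,1).

x_1(t) = C_1e^(-t), x_2(t) = -6C_1e^(-t) + C_2e^(2t) + 2C_3e^(t), x_3(t) = -2C_1e^(-t) + C_3e^(t)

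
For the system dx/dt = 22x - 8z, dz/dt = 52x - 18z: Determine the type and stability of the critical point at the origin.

unstable spiral

A = [[22,-8],[52,-18]]; det(A-λI) = λ^2 - 4λ + 20.
λ = 2 ± 4i: positive real part.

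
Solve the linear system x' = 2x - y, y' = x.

Coefficient matrix A = [[2, -1], [1, 0]].
Characteristic polynomial det(A - λI) = λ^2 - 2λ + 1 = 0.
Single eigenvalue λ = 1 with algebraic multiplicity 2.
Eigenvector v = (-1,-1); generalized eigenvector w with (A-λI)w=v is (2,3).
General solution: e^(t)[c_1·v + c_2·(t·v + w)].

x(t) = -c_1e^(t) - c_2te^(t) + 2c_2e^(t), y(t) = -c_1e^(t) - c_2te^(t) + 3c_2e^(t)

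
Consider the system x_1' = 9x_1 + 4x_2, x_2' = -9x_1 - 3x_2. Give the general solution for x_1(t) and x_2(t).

x_1(t) = 2c_1e^(3t) + 2c_2te^(3t) + c_2e^(3t), x_2(t) = -3c_1e^(3t) - 3c_2te^(3t) - c_2e^(3t)

Coefficient matrix A = [[9, 4], [-9, -3]].
Characteristic polynomial det(A - λI) = λ^2 - 6λ + 9 = 0.
Single eigenvalue λ = 3 with algebraic multiplicity 2.
Eigenvector v = (2,-3); generalized eigenvector w with (A-λI)w=v is (1,-1).
General solution: e^(3t)[c_1·v + c_2·(t·v + w)].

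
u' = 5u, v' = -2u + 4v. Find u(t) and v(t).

u(t) = -C_2e^(5t), v(t) = C_1e^(4t) + 2C_2e^(5t)

Coefficient matrix A = [[5, 0], [-2, 4]].
Characteristic polynomial det(A - λI) = λ^2 - 9λ + 20 = 0.
Eigenvalues λ = 4, 5.
For λ=4: (A-λI) row 1 is [1, 0], so an eigenvector is (0, 1).
For λ=5: (A-λI) row 2 is [-2, -1], so an eigenvector is (-1, 2).
General solution: C_1e^(4t)(0,1) + C_2e^(5t)(-1,2).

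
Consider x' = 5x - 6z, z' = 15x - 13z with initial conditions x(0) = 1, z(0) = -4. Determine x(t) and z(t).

x(t) = 11e^(-4t)sin(3t) + e^(-4t)cos(3t), z(t) = 17e^(-4t)sin(3t) - 4e^(-4t)cos(3t)

Coefficient matrix A = [[5, -6], [15, -13]].
Characteristic polynomial det(A - λI) = λ^2 + 8λ + 25 = 0.
Eigenvalues λ = -4 ± 3i (complex conjugate pair).
For λ=-4+3i: an eigenvector is (-1,-2) - i(1,1) = (-1 - i, -2 - i).
A real fundamental pair from Re and Im of e^((-4+3i)t)v: X_1 = e^(-4t)(cos(3t)·(-1,-2) + sin(3t)·(1,1)), X_2 = e^(-4t)(sin(3t)·(-1,-2) - cos(3t)·(1,1)).
General solution: K_1X_1 + K_2X_2.
Applying x(0)=1, z(0)=-4 gives K_1=5, K_2=-6.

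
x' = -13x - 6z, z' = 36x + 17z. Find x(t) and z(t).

x(t) = -K_1e^(5t) - K_2e^(-t), z(t) = 3K_1e^(5t) + 2K_2e^(-t)

Coefficient matrix A = [[-13, -6], [36, 17]].
Characteristic polynomial det(A - λI) = λ^2 - 4λ - 5 = 0.
Eigenvalues λ = 5, -1.
For λ=5: (A-λI) row 1 is [-18, -6], so an eigenvector is (-1, 3).
For λ=-1: (A-λI) row 1 is [-12, -6], so an eigenvector is (-1, 2).
General solution: K_1e^(5t)(-1,3) + K_2e^(-t)(-1,2).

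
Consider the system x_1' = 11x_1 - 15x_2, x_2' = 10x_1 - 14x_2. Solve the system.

Coefficient matrix A = [[11, -15], [10, -14]].
Characteristic polynomial det(A - λI) = λ^2 + 3λ - 4 = 0.
Eigenvalues λ = -4, 1.
For λ=-4: (A-λI) row 1 is [15, -15], so an eigenvector is (-1, -1).
For λ=1: (A-λI) row 1 is [10, -15], so an eigenvector is (3, 2).
General solution: c_1e^(-4t)(-1,-1) + c_2e^(t)(3,2).

x_1(t) = -c_1e^(-4t) + 3c_2e^(t), x_2(t) = -c_1e^(-4t) + 2c_2e^(t)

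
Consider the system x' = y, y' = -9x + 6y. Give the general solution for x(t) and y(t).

Coefficient matrix A = [[0, 1], [-9, 6]].
Characteristic polynomial det(A - λI) = λ^2 - 6λ + 9 = 0.
Single eigenvalue λ = 3 with algebraic multiplicity 2.
Eigenvector v = (1,3); generalized eigenvector w with (A-λI)w=v is (-1,-2).
General solution: e^(3t)[c_1·v + c_2·(t·v + w)].

x(t) = c_1e^(3t) + c_2te^(3t) - c_2e^(3t), y(t) = 3c_1e^(3t) + 3c_2te^(3t) - 2c_2e^(3t)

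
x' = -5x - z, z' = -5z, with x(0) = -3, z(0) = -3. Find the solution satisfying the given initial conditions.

x(t) = 3te^(-5t) - 3e^(-5t), z(t) = -3e^(-5t)

Coefficient matrix A = [[-5, -1], [0, -5]].
Characteristic polynomial det(A - λI) = λ^2 + 10λ + 25 = 0.
Single eigenvalue λ = -5 with algebraic multiplicity 2.
Eigenvector v = (-1,0); generalized eigenvector w with (A-λI)w=v is (-1,1).
General solution: e^(-5t)[C_1·v + C_2·(t·v + w)].
Applying x(0)=-3, z(0)=-3 gives C_1=6, C_2=-3.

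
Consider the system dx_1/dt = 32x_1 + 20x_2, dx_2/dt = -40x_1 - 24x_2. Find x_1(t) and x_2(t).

Coefficient matrix A = [[32, 20], [-40, -24]].
Characteristic polynomial det(A - λI) = λ^2 - 8λ + 32 = 0.
Eigenvalues λ = 4 ± 4i (complex conjugate pair).
For λ=4+4i: an eigenvector is (-1,1) - i(-2,3) = (-1 + 2i, 1 - 3i).
A real fundamental pair from Re and Im of e^((4+4i)t)v: X_1 = e^(4t)(cos(4t)·(-1,1) + sin(4t)·(-2,3)), X_2 = e^(4t)(sin(4t)·(-1,1) - cos(4t)·(-2,3)).
General solution: c_1X_1 + c_2X_2.

x_1(t) = -2c_1e^(4t)sin(4t) - c_1e^(4t)cos(4t) - c_2e^(4t)sin(4t) + 2c_2e^(4t)cos(4t), x_2(t) = 3c_1e^(4t)sin(4t) + c_1e^(4t)cos(4t) + c_2e^(4t)sin(4t) - 3c_2e^(4t)cos(4t)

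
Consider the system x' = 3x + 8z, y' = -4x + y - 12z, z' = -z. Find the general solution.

Coefficient matrix A = [[3, 0, 8], [-4, 1, -12], [0, 0, -1]].
det(A - λI) = 0 gives eigenvalues λ = 3, 1, -1.
For λ=3: eigenvector (1,-2,0).
For λ=1: eigenvector (0,1,0).
For λ=-1: eigenvector (-2,2,1).
General solution: C_1e^(3t)(1,-2,0) + C_2e^(t)(0,1,0) + C_3e^(-t)(-2,2,1).

x(t) = C_1e^(3t) - 2C_3e^(-t), y(t) = -2C_1e^(3t) + C_2e^(t) + 2C_3e^(-t), z(t) = C_3e^(-t)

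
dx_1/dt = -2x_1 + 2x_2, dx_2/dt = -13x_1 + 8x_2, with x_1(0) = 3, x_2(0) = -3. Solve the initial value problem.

Coefficient matrix A = [[-2, 2], [-13, 8]].
Characteristic polynomial det(A - λI) = λ^2 - 6λ + 10 = 0.
Eigenvalues λ = 3 ± i (complex conjugate pair).
For λ=3+i: an eigenvector is (-1,-3) - i(-1,-2) = (-1 + i, -3 + 2i).
A real fundamental pair from Re and Im of e^((3+i)t)v: X_1 = e^(3t)(cos(t)·(-1,-3) + sin(t)·(-1,-2)), X_2 = e^(3t)(sin(t)·(-1,-3) - cos(t)·(-1,-2)).
General solution: c_1X_1 + c_2X_2.
Applying x_1(0)=3, x_2(0)=-3 gives c_1=9, c_2=12.

x_1(t) = -21e^(3t)sin(t) + 3e^(3t)cos(t), x_2(t) = -54e^(3t)sin(t) - 3e^(3t)cos(t)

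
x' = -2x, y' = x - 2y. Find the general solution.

Coefficient matrix A = [[-2, 0], [1, -2]].
Characteristic polynomial det(A - λI) = λ^2 + 4λ + 4 = 0.
Single eigenvalue λ = -2 with algebraic multiplicity 2.
Eigenvector v = (0,1); generalized eigenvector w with (A-λI)w=v is (1,-3).
General solution: e^(-2t)[K_1·v + K_2·(t·v + w)].

x(t) = K_2e^(-2t), y(t) = K_1e^(-2t) + K_2te^(-2t) - 3K_2e^(-2t)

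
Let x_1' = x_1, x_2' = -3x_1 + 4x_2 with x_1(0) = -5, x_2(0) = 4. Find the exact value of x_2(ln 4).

2284

A = [[1,0],[-3,4]]; eigenvalues λ = 4, 1.
Eigenvectors: (0,-1) for λ=4, (1,1) for λ=1.
From the initial condition, c_1 = -9, c_2 = -5.
x_2(ln 4) = (-9)(4^4)(-1) + (-5)(4^1)(1) = 2284.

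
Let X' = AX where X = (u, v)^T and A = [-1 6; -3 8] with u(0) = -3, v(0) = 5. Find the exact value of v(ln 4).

A = [[-1,6],[-3,8]]; eigenvalues λ = 2, 5.
Eigenvectors: (2,1) for λ=2, (-1,-1) for λ=5.
From the initial condition, c_1 = -8, c_2 = -13.
v(ln 4) = (-8)(4^2)(1) + (-13)(4^5)(-1) = 13184.

13184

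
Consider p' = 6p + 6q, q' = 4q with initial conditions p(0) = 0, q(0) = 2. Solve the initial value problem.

Coefficient matrix A = [[6, 6], [0, 4]].
Characteristic polynomial det(A - λI) = λ^2 - 10λ + 24 = 0.
Eigenvalues λ = 4, 6.
For λ=4: (A-λI) row 1 is [2, 6], so an eigenvector is (3, -1).
For λ=6: (A-λI) row 1 is [0, 6], so an eigenvector is (1, 0).
General solution: K_1e^(4t)(3,-1) + K_2e^(6t)(1,0).
Applying p(0)=0, q(0)=2 gives K_1=-2, K_2=6.

p(t) = 6e^(6t) - 6e^(4t), q(t) = 2e^(4t)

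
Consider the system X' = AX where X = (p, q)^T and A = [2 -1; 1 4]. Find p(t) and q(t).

p(t) = -K_1e^(3t) - K_2te^(3t) + 2K_2e^(3t), q(t) = K_1e^(3t) + K_2te^(3t) - K_2e^(3t)

Coefficient matrix A = [[2, -1], [1, 4]].
Characteristic polynomial det(A - λI) = λ^2 - 6λ + 9 = 0.
Single eigenvalue λ = 3 with algebraic multiplicity 2.
Eigenvector v = (-1,1); generalized eigenvector w with (A-λI)w=v is (2,-1).
General solution: e^(3t)[K_1·v + K_2·(t·v + w)].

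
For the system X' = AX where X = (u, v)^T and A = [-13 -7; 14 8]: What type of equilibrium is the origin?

A = [[-13,-7],[14,8]]; det(A-λI) = λ^2 + 5λ - 6.
λ = 1, -6: opposite signs.

saddle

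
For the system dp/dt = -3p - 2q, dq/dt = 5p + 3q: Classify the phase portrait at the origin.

center

A = [[-3,-2],[5,3]]; det(A-λI) = λ^2 + 1.
λ = 0 ± i: zero real part.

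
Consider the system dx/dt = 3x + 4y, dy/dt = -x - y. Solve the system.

x(t) = 2K_1e^(t) + 2K_2te^(t) + K_2e^(t), y(t) = -K_1e^(t) - K_2te^(t)

Coefficient matrix A = [[3, 4], [-1, -1]].
Characteristic polynomial det(A - λI) = λ^2 - 2λ + 1 = 0.
Single eigenvalue λ = 1 with algebraic multiplicity 2.
Eigenvector v = (2,-1); generalized eigenvector w with (A-λI)w=v is (1,0).
General solution: e^(t)[K_1·v + K_2·(t·v + w)].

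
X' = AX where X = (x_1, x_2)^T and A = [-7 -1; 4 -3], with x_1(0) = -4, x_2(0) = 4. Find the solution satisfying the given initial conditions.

x_1(t) = 4te^(-5t) - 4e^(-5t), x_2(t) = -8te^(-5t) + 4e^(-5t)

Coefficient matrix A = [[-7, -1], [4, -3]].
Characteristic polynomial det(A - λI) = λ^2 + 10λ + 25 = 0.
Single eigenvalue λ = -5 with algebraic multiplicity 2.
Eigenvector v = (-1,2); generalized eigenvector w with (A-λI)w=v is (-1,3).
General solution: e^(-5t)[C_1·v + C_2·(t·v + w)].
Applying x_1(0)=-4, x_2(0)=4 gives C_1=8, C_2=-4.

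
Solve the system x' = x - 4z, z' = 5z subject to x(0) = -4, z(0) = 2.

Coefficient matrix A = [[1, -4], [0, 5]].
Characteristic polynomial det(A - λI) = λ^2 - 6λ + 5 = 0.
Eigenvalues λ = 1, 5.
For λ=1: (A-λI) row 1 is [0, -4], so an eigenvector is (1, 0).
For λ=5: (A-λI) row 1 is [-4, -4], so an eigenvector is (-1, 1).
General solution: K_1e^(t)(1,0) + K_2e^(5t)(-1,1).
Applying x(0)=-4, z(0)=2 gives K_1=-2, K_2=2.

x(t) = -2e^(5t) - 2e^(t), z(t) = 2e^(5t)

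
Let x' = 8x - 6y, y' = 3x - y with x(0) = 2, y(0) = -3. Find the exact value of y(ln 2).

A = [[8,-6],[3,-1]]; eigenvalues λ = 2, 5.
Eigenvectors: (-1,-1) for λ=2, (2,1) for λ=5.
From the initial condition, c_1 = 8, c_2 = 5.
y(ln 2) = (8)(2^2)(-1) + (5)(2^5)(1) = 128.

128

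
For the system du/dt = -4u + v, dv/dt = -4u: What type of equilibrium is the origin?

stable improper node

A = [[-4,1],[-4,0]]; det(A-λI) = λ^2 + 4λ + 4.
repeated λ = -2 with a single eigenvector.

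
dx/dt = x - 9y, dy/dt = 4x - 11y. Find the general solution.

x(t) = 3K_1e^(-5t) + 3K_2te^(-5t) + 2K_2e^(-5t), y(t) = 2K_1e^(-5t) + 2K_2te^(-5t) + K_2e^(-5t)

Coefficient matrix A = [[1, -9], [4, -11]].
Characteristic polynomial det(A - λI) = λ^2 + 10λ + 25 = 0.
Single eigenvalue λ = -5 with algebraic multiplicity 2.
Eigenvector v = (3,2); generalized eigenvector w with (A-λI)w=v is (2,1).
General solution: e^(-5t)[K_1·v + K_2·(t·v + w)].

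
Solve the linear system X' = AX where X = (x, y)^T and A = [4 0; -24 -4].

Coefficient matrix A = [[4, 0], [-24, -4]].
Characteristic polynomial det(A - λI) = λ^2 - 16 = 0.
Eigenvalues λ = -4, 4.
For λ=-4: (A-λI) row 1 is [8, 0], so an eigenvector is (0, -1).
For λ=4: (A-λI) row 2 is [-24, -8], so an eigenvector is (1, -3).
General solution: K_1e^(-4t)(0,-1) + K_2e^(4t)(1,-3).

x(t) = K_2e^(4t), y(t) = -K_1e^(-4t) - 3K_2e^(4t)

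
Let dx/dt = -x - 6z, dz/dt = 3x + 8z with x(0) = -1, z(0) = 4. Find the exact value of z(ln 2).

A = [[-1,-6],[3,8]]; eigenvalues λ = 5, 2.
Eigenvectors: (1,-1) for λ=5, (2,-1) for λ=2.
From the initial condition, c_1 = -7, c_2 = 3.
z(ln 2) = (-7)(2^5)(-1) + (3)(2^2)(-1) = 212.

212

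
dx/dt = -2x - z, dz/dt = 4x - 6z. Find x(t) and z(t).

x(t) = -C_1e^(-4t) - C_2te^(-4t), z(t) = -2C_1e^(-4t) - 2C_2te^(-4t) + C_2e^(-4t)

Coefficient matrix A = [[-2, -1], [4, -6]].
Characteristic polynomial det(A - λI) = λ^2 + 8λ + 16 = 0.
Single eigenvalue λ = -4 with algebraic multiplicity 2.
Eigenvector v = (-1,-2); generalized eigenvector w with (A-λI)w=v is (0,1).
General solution: e^(-4t)[C_1·v + C_2·(t·v + w)].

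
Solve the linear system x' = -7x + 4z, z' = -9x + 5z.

Coefficient matrix A = [[-7, 4], [-9, 5]].
Characteristic polynomial det(A - λI) = λ^2 + 2λ + 1 = 0.
Single eigenvalue λ = -1 with algebraic multiplicity 2.
Eigenvector v = (2,3); generalized eigenvector w with (A-λI)w=v is (1,2).
General solution: e^(-t)[K_1·v + K_2·(t·v + w)].

x(t) = 2K_1e^(-t) + 2K_2te^(-t) + K_2e^(-t), z(t) = 3K_1e^(-t) + 3K_2te^(-t) + 2K_2e^(-t)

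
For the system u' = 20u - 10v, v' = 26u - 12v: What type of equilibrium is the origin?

unstable spiral

A = [[20,-10],[26,-12]]; det(A-λI) = λ^2 - 8λ + 20.
λ = 4 ± 2i: positive real part.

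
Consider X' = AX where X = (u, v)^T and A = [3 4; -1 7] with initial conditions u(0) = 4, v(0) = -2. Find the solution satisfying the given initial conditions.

u(t) = -16te^(5t) + 4e^(5t), v(t) = -8te^(5t) - 2e^(5t)

Coefficient matrix A = [[3, 4], [-1, 7]].
Characteristic polynomial det(A - λI) = λ^2 - 10λ + 25 = 0.
Single eigenvalue λ = 5 with algebraic multiplicity 2.
Eigenvector v = (-2,-1); generalized eigenvector w with (A-λI)w=v is (3,1).
General solution: e^(5t)[C_1·v + C_2·(t·v + w)].
Applying u(0)=4, v(0)=-2 gives C_1=10, C_2=8.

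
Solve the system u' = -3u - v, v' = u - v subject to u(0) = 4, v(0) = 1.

u(t) = -5te^(-2t) + 4e^(-2t), v(t) = 5te^(-2t) + e^(-2t)

Coefficient matrix A = [[-3, -1], [1, -1]].
Characteristic polynomial det(A - λI) = λ^2 + 4λ + 4 = 0.
Single eigenvalue λ = -2 with algebraic multiplicity 2.
Eigenvector v = (-1,1); generalized eigenvector w with (A-λI)w=v is (3,-2).
General solution: e^(-2t)[c_1·v + c_2·(t·v + w)].
Applying u(0)=4, v(0)=1 gives c_1=11, c_2=5.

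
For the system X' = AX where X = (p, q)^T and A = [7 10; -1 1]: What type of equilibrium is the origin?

A = [[7,10],[-1,1]]; det(A-λI) = λ^2 - 8λ + 17.
λ = 4 ± i: positive real part.

unstable spiral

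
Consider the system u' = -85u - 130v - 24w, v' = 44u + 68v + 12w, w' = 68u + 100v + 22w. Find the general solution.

u(t) = 4K_1e^(-2t) - 2K_2e^(4t) - 7K_3e^(3t), v(t) = -2K_1e^(-2t) + K_2e^(4t) + 4K_3e^(3t), w(t) = -3K_1e^(-2t) + 2K_2e^(4t) + 4K_3e^(3t)

Coefficient matrix A = [[-85, -130, -24], [44, 68, 12], [68, 100, 22]].
det(A - λI) = 0 gives eigenvalues λ = -2, 4, 3.
For λ=-2: eigenvector (4,-2,-3).
For λ=4: eigenvector (-2,1,2).
For λ=3: eigenvector (-7,4,4).
General solution: K_1e^(-2t)(4,-2,-3) + K_2e^(4t)(-2,1,2) + K_3e^(3t)(-7,4,4).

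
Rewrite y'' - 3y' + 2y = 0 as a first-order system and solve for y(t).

Let x_1 = y, x_2 = y'. Then x_1' = x_2 and x_2' = -2x_1 + 3x_2.
A = [[0,1],[-2,3]]; det(A-λI) = λ^2 - 3λ + 2.
Eigenvalues λ = 2, 1 with eigenvectors (1,2), (1,1).

y(t) = C_1e^(2t) + C_2e^(t)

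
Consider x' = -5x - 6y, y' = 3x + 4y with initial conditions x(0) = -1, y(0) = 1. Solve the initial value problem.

x(t) = -e^(t), y(t) = e^(t)

Coefficient matrix A = [[-5, -6], [3, 4]].
Characteristic polynomial det(A - λI) = λ^2 + λ - 2 = 0.
Eigenvalues λ = -2, 1.
For λ=-2: (A-λI) row 1 is [-3, -6], so an eigenvector is (2, -1).
For λ=1: (A-λI) row 1 is [-6, -6], so an eigenvector is (-1, 1).
General solution: K_1e^(-2t)(2,-1) + K_2e^(t)(-1,1).
Applying x(0)=-1, y(0)=1 gives K_1=0, K_2=1.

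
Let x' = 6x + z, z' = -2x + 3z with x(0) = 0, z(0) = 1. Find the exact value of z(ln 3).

-81

A = [[6,1],[-2,3]]; eigenvalues λ = 5, 4.
Eigenvectors: (1,-1) for λ=5, (-1,2) for λ=4.
From the initial condition, c_1 = 1, c_2 = 1.
z(ln 3) = (1)(3^5)(-1) + (1)(3^4)(2) = -81.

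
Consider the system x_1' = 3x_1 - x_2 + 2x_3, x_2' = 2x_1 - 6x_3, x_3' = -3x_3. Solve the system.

x_1(t) = K_1e^(t) + K_2e^(2t), x_2(t) = 2K_1e^(t) + K_2e^(2t) + 2K_3e^(-3t), x_3(t) = K_3e^(-3t)

Coefficient matrix A = [[3, -1, 2], [2, 0, -6], [0, 0, -3]].
det(A - λI) = 0 gives eigenvalues λ = 1, 2, -3.
For λ=1: eigenvector (1,2,0).
For λ=2: eigenvector (1,1,0).
For λ=-3: eigenvector (0,2,1).
General solution: K_1e^(t)(1,2,0) + K_2e^(2t)(1,1,0) + K_3e^(-3t)(0,2,1).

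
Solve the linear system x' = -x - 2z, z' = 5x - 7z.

Coefficient matrix A = [[-1, -2], [5, -7]].
Characteristic polynomial det(A - λI) = λ^2 + 8λ + 17 = 0.
Eigenvalues λ = -4 ± i (complex conjugate pair).
For λ=-4+i: an eigenvector is (1,1) - i(1,2) = (1 - i, 1 - 2i).
A real fundamental pair from Re and Im of e^((-4+i)t)v: X_1 = e^(-4t)(cos(t)·(1,1) + sin(t)·(1,2)), X_2 = e^(-4t)(sin(t)·(1,1) - cos(t)·(1,2)).
General solution: C_1X_1 + C_2X_2.

x(t) = C_1e^(-4t)sin(t) + C_1e^(-4t)cos(t) + C_2e^(-4t)sin(t) - C_2e^(-4t)cos(t), z(t) = 2C_1e^(-4t)sin(t) + C_1e^(-4t)cos(t) + C_2e^(-4t)sin(t) - 2C_2e^(-4t)cos(t)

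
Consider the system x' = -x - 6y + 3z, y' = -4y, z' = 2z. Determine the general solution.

x(t) = c_1e^(2t) + 2c_2e^(-4t) + c_3e^(-t), y(t) = c_2e^(-4t), z(t) = c_1e^(2t)

Coefficient matrix A = [[-1, -6, 3], [0, -4, 0], [0, 0, 2]].
det(A - λI) = 0 gives eigenvalues λ = 2, -4, -1.
For λ=2: eigenvector (1,0,1).
For λ=-4: eigenvector (2,1,0).
For λ=-1: eigenvector (1,0,0).
General solution: c_1e^(2t)(1,0,1) + c_2e^(-4t)(2,1,0) + c_3e^(-t)(1,0,0).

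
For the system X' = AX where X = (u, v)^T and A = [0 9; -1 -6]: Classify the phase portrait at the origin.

A = [[0,9],[-1,-6]]; det(A-λI) = λ^2 + 6λ + 9.
repeated λ = -3 with a single eigenvector.

stable improper node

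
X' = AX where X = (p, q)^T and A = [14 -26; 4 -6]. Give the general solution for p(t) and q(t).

Coefficient matrix A = [[14, -26], [4, -6]].
Characteristic polynomial det(A - λI) = λ^2 - 8λ + 20 = 0.
Eigenvalues λ = 4 ± 2i (complex conjugate pair).
For λ=4+2i: an eigenvector is (-3,-1) - i(-2,-1) = (-3 + 2i, -1 + i).
A real fundamental pair from Re and Im of e^((4+2i)t)v: X_1 = e^(4t)(cos(2t)·(-3,-1) + sin(2t)·(-2,-1)), X_2 = e^(4t)(sin(2t)·(-3,-1) - cos(2t)·(-2,-1)).
General solution: C_1X_1 + C_2X_2.

p(t) = -2C_1e^(4t)sin(2t) - 3C_1e^(4t)cos(2t) - 3C_2e^(4t)sin(2t) + 2C_2e^(4t)cos(2t), q(t) = -C_1e^(4t)sin(2t) - C_1e^(4t)cos(2t) - C_2e^(4t)sin(2t) + C_2e^(4t)cos(2t)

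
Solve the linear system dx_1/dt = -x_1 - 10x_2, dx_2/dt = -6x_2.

Coefficient matrix A = [[-1, -10], [0, -6]].
Characteristic polynomial det(A - λI) = λ^2 + 7λ + 6 = 0.
Eigenvalues λ = -6, -1.
For λ=-6: (A-λI) row 1 is [5, -10], so an eigenvector is (-2, -1).
For λ=-1: (A-λI) row 1 is [0, -10], so an eigenvector is (1, 0).
General solution: K_1e^(-6t)(-2,-1) + K_2e^(-t)(1,0).

x_1(t) = -2K_1e^(-6t) + K_2e^(-t), x_2(t) = -K_1e^(-6t)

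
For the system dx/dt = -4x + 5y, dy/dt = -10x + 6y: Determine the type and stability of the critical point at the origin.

A = [[-4,5],[-10,6]]; det(A-λI) = λ^2 - 2λ + 26.
λ = 1 ± 5i: positive real part.

unstable spiral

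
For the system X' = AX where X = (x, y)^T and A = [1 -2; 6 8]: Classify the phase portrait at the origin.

unstable node

A = [[1,-2],[6,8]]; det(A-λI) = λ^2 - 9λ + 20.
λ = 4, 5: both positive.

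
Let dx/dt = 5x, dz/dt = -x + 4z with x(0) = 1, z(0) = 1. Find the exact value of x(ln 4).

A = [[5,0],[-1,4]]; eigenvalues λ = 5, 4.
Eigenvectors: (1,-1) for λ=5, (0,-1) for λ=4.
From the initial condition, c_1 = 1, c_2 = -2.
x(ln 4) = (1)(4^5)(1) + (-2)(4^4)(0) = 1024.

1024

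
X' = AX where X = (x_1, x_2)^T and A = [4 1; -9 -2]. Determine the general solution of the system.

Coefficient matrix A = [[4, 1], [-9, -2]].
Characteristic polynomial det(A - λI) = λ^2 - 2λ + 1 = 0.
Single eigenvalue λ = 1 with algebraic multiplicity 2.
Eigenvector v = (1,-3); generalized eigenvector w with (A-λI)w=v is (1,-2).
General solution: e^(t)[C_1·v + C_2·(t·v + w)].

x_1(t) = C_1e^(t) + C_2te^(t) + C_2e^(t), x_2(t) = -3C_1e^(t) - 3C_2te^(t) - 2C_2e^(t)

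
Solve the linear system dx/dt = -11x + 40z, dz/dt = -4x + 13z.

Coefficient matrix A = [[-11, 40], [-4, 13]].
Characteristic polynomial det(A - λI) = λ^2 - 2λ + 17 = 0.
Eigenvalues λ = 1 ± 4i (complex conjugate pair).
For λ=1+4i: an eigenvector is (-3,-1) - i(-1,0) = (-3 + i, -1).
A real fundamental pair from Re and Im of e^((1+4i)t)v: X_1 = e^(t)(cos(4t)·(-3,-1) + sin(4t)·(-1,0)), X_2 = e^(t)(sin(4t)·(-3,-1) - cos(4t)·(-1,0)).
General solution: c_1X_1 + c_2X_2.

x(t) = -c_1e^(t)sin(4t) - 3c_1e^(t)cos(4t) - 3c_2e^(t)sin(4t) + c_2e^(t)cos(4t), z(t) = -c_1e^(t)cos(4t) - c_2e^(t)sin(4t)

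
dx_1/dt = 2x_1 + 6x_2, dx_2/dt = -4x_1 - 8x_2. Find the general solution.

Coefficient matrix A = [[2, 6], [-4, -8]].
Characteristic polynomial det(A - λI) = λ^2 + 6λ + 8 = 0.
Eigenvalues λ = -2, -4.
For λ=-2: (A-λI) row 1 is [4, 6], so an eigenvector is (3, -2).
For λ=-4: (A-λI) row 1 is [6, 6], so an eigenvector is (-1, 1).
General solution: K_1e^(-2t)(3,-2) + K_2e^(-4t)(-1,1).

x_1(t) = 3K_1e^(-2t) - K_2e^(-4t), x_2(t) = -2K_1e^(-2t) + K_2e^(-4t)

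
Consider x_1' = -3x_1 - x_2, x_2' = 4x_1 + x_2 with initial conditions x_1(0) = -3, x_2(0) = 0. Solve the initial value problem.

x_1(t) = 6te^(-t) - 3e^(-t), x_2(t) = -12te^(-t)

Coefficient matrix A = [[-3, -1], [4, 1]].
Characteristic polynomial det(A - λI) = λ^2 + 2λ + 1 = 0.
Single eigenvalue λ = -1 with algebraic multiplicity 2.
Eigenvector v = (1,-2); generalized eigenvector w with (A-λI)w=v is (-2,3).
General solution: e^(-t)[C_1·v + C_2·(t·v + w)].
Applying x_1(0)=-3, x_2(0)=0 gives C_1=9, C_2=6.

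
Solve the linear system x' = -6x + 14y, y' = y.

Coefficient matrix A = [[-6, 14], [0, 1]].
Characteristic polynomial det(A - λI) = λ^2 + 5λ - 6 = 0.
Eigenvalues λ = 1, -6.
For λ=1: (A-λI) row 1 is [-7, 14], so an eigenvector is (2, 1).
For λ=-6: (A-λI) row 1 is [0, 14], so an eigenvector is (1, 0).
General solution: c_1e^(t)(2,1) + c_2e^(-6t)(1,0).

x(t) = 2c_1e^(t) + c_2e^(-6t), y(t) = c_1e^(t)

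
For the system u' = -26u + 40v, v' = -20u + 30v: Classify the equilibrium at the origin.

unstable spiral

A = [[-26,40],[-20,30]]; det(A-λI) = λ^2 - 4λ + 20.
λ = 2 ± 4i: positive real part.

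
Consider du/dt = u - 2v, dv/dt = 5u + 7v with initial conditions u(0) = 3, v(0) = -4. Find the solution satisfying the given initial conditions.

u(t) = -e^(4t)sin(t) + 3e^(4t)cos(t), v(t) = 3e^(4t)sin(t) - 4e^(4t)cos(t)

Coefficient matrix A = [[1, -2], [5, 7]].
Characteristic polynomial det(A - λI) = λ^2 - 8λ + 17 = 0.
Eigenvalues λ = 4 ± i (complex conjugate pair).
For λ=4+i: an eigenvector is (-1,1) - i(1,-2) = (-1 - i, 1 + 2i).
A real fundamental pair from Re and Im of e^((4+i)t)v: X_1 = e^(4t)(cos(t)·(-1,1) + sin(t)·(1,-2)), X_2 = e^(4t)(sin(t)·(-1,1) - cos(t)·(1,-2)).
General solution: C_1X_1 + C_2X_2.
Applying u(0)=3, v(0)=-4 gives C_1=-2, C_2=-1.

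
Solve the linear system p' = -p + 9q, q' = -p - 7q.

p(t) = -3C_1e^(-4t) - 3C_2te^(-4t) - C_2e^(-4t), q(t) = C_1e^(-4t) + C_2te^(-4t)

Coefficient matrix A = [[-1, 9], [-1, -7]].
Characteristic polynomial det(A - λI) = λ^2 + 8λ + 16 = 0.
Single eigenvalue λ = -4 with algebraic multiplicity 2.
Eigenvector v = (-3,1); generalized eigenvector w with (A-λI)w=v is (-1,0).
General solution: e^(-4t)[C_1·v + C_2·(t·v + w)].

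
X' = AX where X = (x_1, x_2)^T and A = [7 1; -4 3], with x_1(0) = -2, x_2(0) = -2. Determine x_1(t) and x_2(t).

Coefficient matrix A = [[7, 1], [-4, 3]].
Characteristic polynomial det(A - λI) = λ^2 - 10λ + 25 = 0.
Single eigenvalue λ = 5 with algebraic multiplicity 2.
Eigenvector v = (1,-2); generalized eigenvector w with (A-λI)w=v is (0,1).
General solution: e^(5t)[C_1·v + C_2·(t·v + w)].
Applying x_1(0)=-2, x_2(0)=-2 gives C_1=-2, C_2=-6.

x_1(t) = -6te^(5t) - 2e^(5t), x_2(t) = 12te^(5t) - 2e^(5t)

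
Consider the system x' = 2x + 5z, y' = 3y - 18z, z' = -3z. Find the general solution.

x(t) = K_1e^(2t) - K_3e^(-3t), y(t) = K_2e^(3t) + 3K_3e^(-3t), z(t) = K_3e^(-3t)

Coefficient matrix A = [[2, 0, 5], [0, 3, -18], [0, 0, -3]].
det(A - λI) = 0 gives eigenvalues λ = 2, 3, -3.
For λ=2: eigenvector (1,0,0).
For λ=3: eigenvector (0,1,0).
For λ=-3: eigenvector (-1,3,1).
General solution: K_1e^(2t)(1,0,0) + K_2e^(3t)(0,1,0) + K_3e^(-3t)(-1,3,1).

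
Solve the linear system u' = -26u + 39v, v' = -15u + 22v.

u(t) = 2K_1e^(-2t)sin(3t) + 3K_1e^(-2t)cos(3t) + 3K_2e^(-2t)sin(3t) - 2K_2e^(-2t)cos(3t), v(t) = K_1e^(-2t)sin(3t) + 2K_1e^(-2t)cos(3t) + 2K_2e^(-2t)sin(3t) - K_2e^(-2t)cos(3t)

Coefficient matrix A = [[-26, 39], [-15, 22]].
Characteristic polynomial det(A - λI) = λ^2 + 4λ + 13 = 0.
Eigenvalues λ = -2 ± 3i (complex conjugate pair).
For λ=-2+3i: an eigenvector is (3,2) - i(2,1) = (3 - 2i, 2 - i).
A real fundamental pair from Re and Im of e^((-2+3i)t)v: X_1 = e^(-2t)(cos(3t)·(3,2) + sin(3t)·(2,1)), X_2 = e^(-2t)(sin(3t)·(3,2) - cos(3t)·(2,1)).
General solution: K_1X_1 + K_2X_2.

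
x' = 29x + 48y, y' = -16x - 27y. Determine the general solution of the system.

Coefficient matrix A = [[29, 48], [-16, -27]].
Characteristic polynomial det(A - λI) = λ^2 - 2λ - 15 = 0.
Eigenvalues λ = -3, 5.
For λ=-3: (A-λI) row 1 is [32, 48], so an eigenvector is (-3, 2).
For λ=5: (A-λI) row 1 is [24, 48], so an eigenvector is (-2, 1).
General solution: c_1e^(-3t)(-3,2) + c_2e^(5t)(-2,1).

x(t) = -3c_1e^(-3t) - 2c_2e^(5t), y(t) = 2c_1e^(-3t) + c_2e^(5t)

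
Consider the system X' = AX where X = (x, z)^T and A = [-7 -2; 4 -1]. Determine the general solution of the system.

x(t) = -C_1e^(-3t) + C_2e^(-5t), z(t) = 2C_1e^(-3t) - C_2e^(-5t)

Coefficient matrix A = [[-7, -2], [4, -1]].
Characteristic polynomial det(A - λI) = λ^2 + 8λ + 15 = 0.
Eigenvalues λ = -3, -5.
For λ=-3: (A-λI) row 1 is [-4, -2], so an eigenvector is (-1, 2).
For λ=-5: (A-λI) row 1 is [-2, -2], so an eigenvector is (1, -1).
General solution: C_1e^(-3t)(-1,2) + C_2e^(-5t)(1,-1).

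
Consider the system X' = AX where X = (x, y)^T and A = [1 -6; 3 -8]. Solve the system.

Coefficient matrix A = [[1, -6], [3, -8]].
Characteristic polynomial det(A - λI) = λ^2 + 7λ + 10 = 0.
Eigenvalues λ = -5, -2.
For λ=-5: (A-λI) row 1 is [6, -6], so an eigenvector is (-1, -1).
For λ=-2: (A-λI) row 1 is [3, -6], so an eigenvector is (2, 1).
General solution: C_1e^(-5t)(-1,-1) + C_2e^(-2t)(2,1).

x(t) = -C_1e^(-5t) + 2C_2e^(-2t), y(t) = -C_1e^(-5t) + C_2e^(-2t)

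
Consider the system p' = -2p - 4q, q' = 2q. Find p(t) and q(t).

Coefficient matrix A = [[-2, -4], [0, 2]].
Characteristic polynomial det(A - λI) = λ^2 - 4 = 0.
Eigenvalues λ = 2, -2.
For λ=2: (A-λI) row 1 is [-4, -4], so an eigenvector is (-1, 1).
For λ=-2: (A-λI) row 1 is [0, -4], so an eigenvector is (1, 0).
General solution: c_1e^(2t)(-1,1) + c_2e^(-2t)(1,0).

p(t) = -c_1e^(2t) + c_2e^(-2t), q(t) = c_1e^(2t)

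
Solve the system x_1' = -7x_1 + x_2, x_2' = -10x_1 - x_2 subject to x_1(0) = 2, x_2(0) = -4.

Coefficient matrix A = [[-7, 1], [-10, -1]].
Characteristic polynomial det(A - λI) = λ^2 + 8λ + 17 = 0.
Eigenvalues λ = -4 ± i (complex conjugate pair).
For λ=-4+i: an eigenvector is (1,3) - i(0,-1) = (1, 3 + i).
A real fundamental pair from Re and Im of e^((-4+i)t)v: X_1 = e^(-4t)(cos(t)·(1,3) + sin(t)·(0,-1)), X_2 = e^(-4t)(sin(t)·(1,3) - cos(t)·(0,-1)).
General solution: c_1X_1 + c_2X_2.
Applying x_1(0)=2, x_2(0)=-4 gives c_1=2, c_2=-10.

x_1(t) = -10e^(-4t)sin(t) + 2e^(-4t)cos(t), x_2(t) = -32e^(-4t)sin(t) - 4e^(-4t)cos(t)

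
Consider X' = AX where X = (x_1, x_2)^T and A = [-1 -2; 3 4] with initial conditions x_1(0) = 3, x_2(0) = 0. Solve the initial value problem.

Coefficient matrix A = [[-1, -2], [3, 4]].
Characteristic polynomial det(A - λI) = λ^2 - 3λ + 2 = 0.
Eigenvalues λ = 2, 1.
For λ=2: (A-λI) row 1 is [-3, -2], so an eigenvector is (-2, 3).
For λ=1: (A-λI) row 1 is [-2, -2], so an eigenvector is (-1, 1).
General solution: C_1e^(2t)(-2,3) + C_2e^(t)(-1,1).
Applying x_1(0)=3, x_2(0)=0 gives C_1=3, C_2=-9.

x_1(t) = -6e^(2t) + 9e^(t), x_2(t) = 9e^(2t) - 9e^(t)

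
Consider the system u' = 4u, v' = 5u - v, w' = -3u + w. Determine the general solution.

Coefficient matrix A = [[4, 0, 0], [5, -1, 0], [-3, 0, 1]].
det(A - λI) = 0 gives eigenvalues λ = -1, 4, 1.
For λ=-1: eigenvector (0,1,0).
For λ=4: eigenvector (1,1,-1).
For λ=1: eigenvector (0,0,1).
General solution: C_1e^(-t)(0,1,0) + C_2e^(4t)(1,1,-1) + C_3e^(t)(0,0,1).

u(t) = C_2e^(4t), v(t) = C_1e^(-t) + C_2e^(4t), w(t) = -C_2e^(4t) + C_3e^(t)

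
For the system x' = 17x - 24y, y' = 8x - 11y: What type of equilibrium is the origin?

A = [[17,-24],[8,-11]]; det(A-λI) = λ^2 - 6λ + 5.
λ = 5, 1: both positive.

unstable node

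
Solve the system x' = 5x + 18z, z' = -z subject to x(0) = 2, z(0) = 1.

Coefficient matrix A = [[5, 18], [0, -1]].
Characteristic polynomial det(A - λI) = λ^2 - 4λ - 5 = 0.
Eigenvalues λ = 5, -1.
For λ=5: (A-λI) row 1 is [0, 18], so an eigenvector is (1, 0).
For λ=-1: (A-λI) row 1 is [6, 18], so an eigenvector is (-3, 1).
General solution: K_1e^(5t)(1,0) + K_2e^(-t)(-3,1).
Applying x(0)=2, z(0)=1 gives K_1=5, K_2=1.

x(t) = 5e^(5t) - 3e^(-t), z(t) = e^(-t)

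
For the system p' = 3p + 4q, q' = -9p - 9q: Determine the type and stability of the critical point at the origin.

A = [[3,4],[-9,-9]]; det(A-λI) = λ^2 + 6λ + 9.
repeated λ = -3 with a single eigenvector.

stable improper node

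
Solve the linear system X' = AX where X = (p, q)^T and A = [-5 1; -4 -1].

p(t) = K_1e^(-3t) + K_2te^(-3t) - K_2e^(-3t), q(t) = 2K_1e^(-3t) + 2K_2te^(-3t) - K_2e^(-3t)

Coefficient matrix A = [[-5, 1], [-4, -1]].
Characteristic polynomial det(A - λI) = λ^2 + 6λ + 9 = 0.
Single eigenvalue λ = -3 with algebraic multiplicity 2.
Eigenvector v = (1,2); generalized eigenvector w with (A-λI)w=v is (-1,-1).
General solution: e^(-3t)[K_1·v + K_2·(t·v + w)].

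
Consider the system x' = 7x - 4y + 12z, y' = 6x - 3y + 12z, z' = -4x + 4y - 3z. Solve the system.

Coefficient matrix A = [[7, -4, 12], [6, -3, 12], [-4, 4, -3]].
det(A - λI) = 0 gives eigenvalues λ = 3, 1, -3.
For λ=3: eigenvector (1,1,0).
For λ=1: eigenvector (4,3,-1).
For λ=-3: eigenvector (-2,-2,1).
General solution: c_1e^(3t)(1,1,0) + c_2e^(t)(4,3,-1) + c_3e^(-3t)(-2,-2,1).

x(t) = c_1e^(3t) + 4c_2e^(t) - 2c_3e^(-3t), y(t) = c_1e^(3t) + 3c_2e^(t) - 2c_3e^(-3t), z(t) = -c_2e^(t) + c_3e^(-3t)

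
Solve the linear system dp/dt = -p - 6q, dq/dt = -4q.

Coefficient matrix A = [[-1, -6], [0, -4]].
Characteristic polynomial det(A - λI) = λ^2 + 5λ + 4 = 0.
Eigenvalues λ = -4, -1.
For λ=-4: (A-λI) row 1 is [3, -6], so an eigenvector is (2, 1).
For λ=-1: (A-λI) row 1 is [0, -6], so an eigenvector is (1, 0).
General solution: C_1e^(-4t)(2,1) + C_2e^(-t)(1,0).

p(t) = 2C_1e^(-4t) + C_2e^(-t), q(t) = C_1e^(-4t)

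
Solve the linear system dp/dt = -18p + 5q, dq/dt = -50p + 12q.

p(t) = -c_1e^(-3t)sin(5t) + c_2e^(-3t)cos(5t), q(t) = -3c_1e^(-3t)sin(5t) - c_1e^(-3t)cos(5t) - c_2e^(-3t)sin(5t) + 3c_2e^(-3t)cos(5t)

Coefficient matrix A = [[-18, 5], [-50, 12]].
Characteristic polynomial det(A - λI) = λ^2 + 6λ + 34 = 0.
Eigenvalues λ = -3 ± 5i (complex conjugate pair).
For λ=-3+5i: an eigenvector is (0,-1) - i(-1,-3) = (0 + i, -1 + 3i).
A real fundamental pair from Re and Im of e^((-3+5i)t)v: X_1 = e^(-3t)(cos(5t)·(0,-1) + sin(5t)·(-1,-3)), X_2 = e^(-3t)(sin(5t)·(0,-1) - cos(5t)·(-1,-3)).
General solution: c_1X_1 + c_2X_2.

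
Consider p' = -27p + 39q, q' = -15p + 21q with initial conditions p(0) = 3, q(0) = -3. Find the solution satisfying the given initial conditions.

Coefficient matrix A = [[-27, 39], [-15, 21]].
Characteristic polynomial det(A - λI) = λ^2 + 6λ + 18 = 0.
Eigenvalues λ = -3 ± 3i (complex conjugate pair).
For λ=-3+3i: an eigenvector is (-3,-2) - i(-2,-1) = (-3 + 2i, -2 + i).
A real fundamental pair from Re and Im of e^((-3+3i)t)v: X_1 = e^(-3t)(cos(3t)·(-3,-2) + sin(3t)·(-2,-1)), X_2 = e^(-3t)(sin(3t)·(-3,-2) - cos(3t)·(-2,-1)).
General solution: C_1X_1 + C_2X_2.
Applying p(0)=3, q(0)=-3 gives C_1=9, C_2=15.

p(t) = -63e^(-3t)sin(3t) + 3e^(-3t)cos(3t), q(t) = -39e^(-3t)sin(3t) - 3e^(-3t)cos(3t)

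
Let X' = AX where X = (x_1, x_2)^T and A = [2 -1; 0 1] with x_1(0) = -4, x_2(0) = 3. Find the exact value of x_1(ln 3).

A = [[2,-1],[0,1]]; eigenvalues λ = 2, 1.
Eigenvectors: (-1,0) for λ=2, (1,1) for λ=1.
From the initial condition, c_1 = 7, c_2 = 3.
x_1(ln 3) = (7)(3^2)(-1) + (3)(3^1)(1) = -54.

-54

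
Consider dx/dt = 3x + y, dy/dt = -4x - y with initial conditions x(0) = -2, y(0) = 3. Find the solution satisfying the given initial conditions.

x(t) = -te^(t) - 2e^(t), y(t) = 2te^(t) + 3e^(t)

Coefficient matrix A = [[3, 1], [-4, -1]].
Characteristic polynomial det(A - λI) = λ^2 - 2λ + 1 = 0.
Single eigenvalue λ = 1 with algebraic multiplicity 2.
Eigenvector v = (-1,2); generalized eigenvector w with (A-λI)w=v is (-2,3).
General solution: e^(t)[C_1·v + C_2·(t·v + w)].
Applying x(0)=-2, y(0)=3 gives C_1=0, C_2=1.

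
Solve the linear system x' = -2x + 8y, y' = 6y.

x(t) = C_1e^(-2t) - C_2e^(6t), y(t) = -C_2e^(6t)

Coefficient matrix A = [[-2, 8], [0, 6]].
Characteristic polynomial det(A - λI) = λ^2 - 4λ - 12 = 0.
Eigenvalues λ = -2, 6.
For λ=-2: (A-λI) row 1 is [0, 8], so an eigenvector is (1, 0).
For λ=6: (A-λI) row 1 is [-8, 8], so an eigenvector is (-1, -1).
General solution: C_1e^(-2t)(1,0) + C_2e^(6t)(-1,-1).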